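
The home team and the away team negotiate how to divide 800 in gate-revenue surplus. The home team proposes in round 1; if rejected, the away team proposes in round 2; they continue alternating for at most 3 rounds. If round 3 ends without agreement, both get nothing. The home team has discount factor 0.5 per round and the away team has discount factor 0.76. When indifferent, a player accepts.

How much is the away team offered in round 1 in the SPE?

304

Round 3 (the home team proposes): the away team will accept anything ≥ 0, so the home team offers 0 and keeps 800.
Round 2 (the away team proposes): the home team can get 800 next round, worth 0.5 × 800 = 400 now, so the away team offers 400, keeping 400.
Round 1 (the home team proposes): the away team can get 400 next round, worth 0.76 × 400 = 304 now, so the home team offers 304, keeping 496.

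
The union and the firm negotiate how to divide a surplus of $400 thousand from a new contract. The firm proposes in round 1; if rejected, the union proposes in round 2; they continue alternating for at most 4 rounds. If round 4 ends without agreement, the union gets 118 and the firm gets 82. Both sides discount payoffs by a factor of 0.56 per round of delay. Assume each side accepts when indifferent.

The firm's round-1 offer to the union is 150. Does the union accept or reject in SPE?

Round 4 (the union proposes): the firm gets 82 if talks fail, so the union offers 82 and keeps 318.
Round 3 (the firm proposes): the union can get 318 next round, worth 0.56 × 318 = 178.08 now; the firm offers that and keeps 221.92.
Round 2 (the union proposes): the firm can get 221.92 next round, worth 0.56 × 221.92 = 124.2752 now. The union offers 124.2752 and keeps 400 − 124.2752 = 275.7248.
So by rejecting in round 1, the union gets 275.7248 next round, worth 0.56 × 275.7248 = 154.405888 now.
Offer 150 < 154.405888, so the union rejects.

Reject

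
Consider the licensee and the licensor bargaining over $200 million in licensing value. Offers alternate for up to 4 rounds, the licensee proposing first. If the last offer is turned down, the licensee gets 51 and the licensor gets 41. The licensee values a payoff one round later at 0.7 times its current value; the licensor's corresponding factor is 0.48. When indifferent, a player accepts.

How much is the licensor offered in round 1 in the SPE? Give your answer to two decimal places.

By backward induction:
Round 4 (the licensor proposes): the licensee gets 51 if talks fail, so the licensor offers 51 and keeps 149.
Round 3 (the licensee proposes): the licensor can get 149 next round, worth 0.48 × 149 = 71.52 now; the licensee offers that and keeps 128.48.
Round 2 (the licensor proposes): the licensee can get 128.48 next round, worth 0.7 × 128.48 = 89.936 now. The licensor offers 89.936 and keeps 200 − 89.936 = 110.064.
Round 1 (the licensee proposes): the licensor can get 110.064 next round, worth 0.48 × 110.064 = 52.83072 now. The licensee offers 52.83072 and keeps 200 − 52.83072 = 147.16928.

52.83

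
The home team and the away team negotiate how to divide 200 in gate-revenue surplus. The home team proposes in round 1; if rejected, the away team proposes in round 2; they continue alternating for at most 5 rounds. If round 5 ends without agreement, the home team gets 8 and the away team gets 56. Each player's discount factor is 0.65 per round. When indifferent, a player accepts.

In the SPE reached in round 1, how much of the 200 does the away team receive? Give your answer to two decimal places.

74.72

Round 5 (the home team proposes): the away team gets 56 if talks fail, so the home team offers 56 and keeps 144.
Round 4 (the away team proposes): the home team can get 144 next round, worth 0.65 × 144 = 93.6 now; the away team offers that and keeps 106.4.
Round 3 (the home team proposes): the away team can get 106.4 next round, worth 0.65 × 106.4 = 69.16 now. The home team offers 69.16 and keeps 200 − 69.16 = 130.84.
Round 2 (the away team proposes): the home team can get 130.84 next round, worth 0.65 × 130.84 = 85.046 now. The away team offers 85.046 and keeps 200 − 85.046 = 114.954.
Round 1 (the home team proposes): the away team can get 114.954 next round, worth 0.65 × 114.954 = 74.7201 now, so the home team offers 74.7201, keeping 125.2799.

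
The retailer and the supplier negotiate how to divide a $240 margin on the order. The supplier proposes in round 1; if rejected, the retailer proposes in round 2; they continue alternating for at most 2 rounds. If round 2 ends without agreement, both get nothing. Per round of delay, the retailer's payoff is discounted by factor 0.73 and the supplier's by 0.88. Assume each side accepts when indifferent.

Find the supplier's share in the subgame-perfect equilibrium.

64.8

Round 2 (the retailer proposes): the supplier will accept anything ≥ 0, so the retailer offers 0 and keeps 240.
Round 1 (the supplier proposes): the retailer can get 240 next round, worth 0.73 × 240 = 175.2 now; the supplier offers that and keeps 64.8.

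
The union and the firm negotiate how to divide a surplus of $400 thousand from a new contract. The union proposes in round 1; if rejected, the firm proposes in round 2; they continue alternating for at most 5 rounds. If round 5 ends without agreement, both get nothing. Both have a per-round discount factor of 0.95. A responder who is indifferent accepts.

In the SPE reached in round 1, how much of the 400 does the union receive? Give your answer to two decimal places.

363.85

Round 5 (the union proposes): rejection yields 0 for the firm; the union offers 0 and keeps 400.
Round 4 (the firm proposes): the union can get 400 next round, worth 0.95 × 400 = 380 now, so the firm offers 380, keeping 20.
Round 3 (the union proposes): the firm can get 20 next round, worth 0.95 × 20 = 19 now. The union offers 19 and keeps 400 − 19 = 381.
Round 2 (the firm proposes): the union can get 381 next round, worth 0.95 × 381 = 361.95 now. The firm offers 361.95 and keeps 400 − 361.95 = 38.05.
Round 1 (the union proposes): the firm can get 38.05 next round, worth 0.95 × 38.05 = 36.1475 now; the union offers that and keeps 363.8525.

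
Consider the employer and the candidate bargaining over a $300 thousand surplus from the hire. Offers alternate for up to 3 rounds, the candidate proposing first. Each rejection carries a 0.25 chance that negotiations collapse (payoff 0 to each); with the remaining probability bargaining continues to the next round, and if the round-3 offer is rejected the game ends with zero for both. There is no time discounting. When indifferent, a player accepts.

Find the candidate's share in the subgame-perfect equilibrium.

243.75

By backward induction:
Round 3 (the candidate proposes): rejection yields 0 for the employer; the candidate offers 0 and keeps 300.
Round 2 (the employer proposes): rejecting gives the candidate an expected 0.75 × 300 = 225. The employer offers 225 and keeps 300 − 225 = 75.
Round 1 (the candidate proposes): rejecting gives the employer an expected 0.75 × 75 = 56.25, so the candidate offers 56.25, keeping 243.75.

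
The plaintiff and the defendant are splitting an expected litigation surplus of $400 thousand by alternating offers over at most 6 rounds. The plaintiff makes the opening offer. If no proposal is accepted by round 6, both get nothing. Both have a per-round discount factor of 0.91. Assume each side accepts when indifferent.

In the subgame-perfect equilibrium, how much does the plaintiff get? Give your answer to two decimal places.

90.50

Work backward from the last round.
Round 6 (the defendant proposes): the plaintiff will accept anything ≥ 0, so the defendant offers 0 and keeps 400.
Round 5 (the plaintiff proposes): the defendant can get 400 next round, worth 0.91 × 400 = 364 now, so the plaintiff offers 364, keeping 36.
Round 4 (the defendant proposes): the plaintiff can get 36 next round, worth 0.91 × 36 = 32.76 now; the defendant offers that and keeps 367.24.
Round 3 (the plaintiff proposes): the defendant can get 367.24 next round, worth 0.91 × 367.24 = 334.1884 now. The plaintiff offers 334.1884 and keeps 400 − 334.1884 = 65.8116.
Round 2 (the defendant proposes): the plaintiff can get 65.8116 next round, worth 0.91 × 65.8116 = 59.888556 now. The defendant offers 59.888556 and keeps 400 − 59.888556 = 340.111444.
Round 1 (the plaintiff proposes): the defendant can get 340.111444 next round, worth 0.91 × 340.111444 = 309.50141404 now; the plaintiff offers that and keeps 90.49858596.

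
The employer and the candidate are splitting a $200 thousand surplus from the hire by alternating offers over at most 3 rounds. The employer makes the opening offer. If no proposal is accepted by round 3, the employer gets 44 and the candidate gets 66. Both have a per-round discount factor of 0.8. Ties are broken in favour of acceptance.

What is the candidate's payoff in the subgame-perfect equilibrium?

74.24

Round 3 (the employer proposes): the candidate gets 66 if talks fail, so the employer offers 66 and keeps 134.
Round 2 (the candidate proposes): the employer can get 134 next round, worth 0.8 × 134 = 107.2 now, so the candidate offers 107.2, keeping 92.8.
Round 1 (the employer proposes): the candidate can get 92.8 next round, worth 0.8 × 92.8 = 74.24 now; the employer offers that and keeps 125.76.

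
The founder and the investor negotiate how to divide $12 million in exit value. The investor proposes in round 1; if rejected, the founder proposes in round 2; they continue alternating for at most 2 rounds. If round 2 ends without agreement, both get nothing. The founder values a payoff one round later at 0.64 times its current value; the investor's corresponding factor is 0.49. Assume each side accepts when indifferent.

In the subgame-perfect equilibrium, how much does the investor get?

Round 2 (the founder proposes): the investor will accept anything ≥ 0, so the founder offers 0 and keeps 12.
Round 1 (the investor proposes): the founder can get 12 next round, worth 0.64 × 12 = 7.68 now; the investor offers that and keeps 4.32.

4.32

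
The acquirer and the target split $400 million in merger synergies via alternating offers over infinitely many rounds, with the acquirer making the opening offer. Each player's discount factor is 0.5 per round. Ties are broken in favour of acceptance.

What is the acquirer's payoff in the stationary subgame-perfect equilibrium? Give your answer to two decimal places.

266.67

In a stationary SPE each proposer offers the other exactly their discounted continuation value.
If the acquirer keeps x when proposing and the target keeps y when proposing, then x = 400 − 0.5y and y = 400 − 0.5x.
Solving: x = 400(1 − 0.5) / (1 − 0.5·0.5) = 200 / 0.75 ≈ 266.6667.
The target gets 400 − 266.6667 ≈ 133.3333.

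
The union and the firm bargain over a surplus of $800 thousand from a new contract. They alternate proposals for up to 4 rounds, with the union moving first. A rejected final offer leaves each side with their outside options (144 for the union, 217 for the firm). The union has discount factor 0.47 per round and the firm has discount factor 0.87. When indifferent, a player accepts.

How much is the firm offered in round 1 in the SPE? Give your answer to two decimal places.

By backward induction:
Round 4 (the firm proposes): the union gets 144 if talks fail, so the firm offers 144 and keeps 656.
Round 3 (the union proposes): the firm can get 656 next round, worth 0.87 × 656 = 570.72 now; the union offers that and keeps 229.28.
Round 2 (the firm proposes): the union can get 229.28 next round, worth 0.47 × 229.28 = 107.7616 now. The firm offers 107.7616 and keeps 800 − 107.7616 = 692.2384.
Round 1 (the union proposes): the firm can get 692.2384 next round, worth 0.87 × 692.2384 = 602.247408 now, so the union offers 602.247408, keeping 197.752592.

602.25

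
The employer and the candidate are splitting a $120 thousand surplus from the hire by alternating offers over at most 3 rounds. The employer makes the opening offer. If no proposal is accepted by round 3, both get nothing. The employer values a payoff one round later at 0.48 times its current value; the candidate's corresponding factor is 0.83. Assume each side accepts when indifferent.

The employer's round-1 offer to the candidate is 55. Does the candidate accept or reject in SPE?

Work out the candidate's continuation value if the offer is rejected.
Round 3 (the employer proposes): rejection yields 0 for the candidate; the employer offers 0 and keeps 120.
Round 2 (the candidate proposes): the employer can get 120 next round, worth 0.48 × 120 = 57.6 now, so the candidate offers 57.6, keeping 62.4.
So by rejecting in round 1, the candidate gets 62.4 next round, worth 0.83 × 62.4 = 51.792 now.
Offer 55 ≥ 51.792, so the candidate accepts.

Accept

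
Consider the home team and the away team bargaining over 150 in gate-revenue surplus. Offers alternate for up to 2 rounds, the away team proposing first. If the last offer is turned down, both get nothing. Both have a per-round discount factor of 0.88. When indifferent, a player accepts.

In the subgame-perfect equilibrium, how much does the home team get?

132

Solve by backward induction from round 2.
Round 2 (the home team proposes): rejection yields 0 for the away team; the home team offers 0 and keeps 150.
Round 1 (the away team proposes): the home team can get 150 next round, worth 0.88 × 150 = 132 now, so the away team offers 132, keeping 18.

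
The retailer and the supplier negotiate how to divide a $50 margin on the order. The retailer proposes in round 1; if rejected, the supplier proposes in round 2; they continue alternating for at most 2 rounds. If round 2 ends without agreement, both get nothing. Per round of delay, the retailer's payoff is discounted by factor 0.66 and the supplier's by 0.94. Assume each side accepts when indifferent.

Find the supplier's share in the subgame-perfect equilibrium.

47

Work backward from the last round.
Round 2 (the supplier proposes): rejection yields 0 for the retailer; the supplier offers 0 and keeps 50.
Round 1 (the retailer proposes): the supplier can get 50 next round, worth 0.94 × 50 = 47 now. The retailer offers 47 and keeps 50 − 47 = 3.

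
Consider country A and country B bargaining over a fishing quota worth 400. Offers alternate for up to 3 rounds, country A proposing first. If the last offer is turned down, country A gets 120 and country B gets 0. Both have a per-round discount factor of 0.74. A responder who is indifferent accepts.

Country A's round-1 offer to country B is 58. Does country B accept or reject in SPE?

Work out country B's continuation value if the offer is rejected.
Round 3 (country A proposes): country B will accept anything ≥ 0, so country A offers 0 and keeps 400.
Round 2 (country B proposes): country A can get 400 next round, worth 0.74 × 400 = 296 now; country B offers that and keeps 104.
So by rejecting in round 1, country B gets 104 next round, worth 0.74 × 104 = 76.96 now.
Offer 58 < 76.96, so country B rejects.

Reject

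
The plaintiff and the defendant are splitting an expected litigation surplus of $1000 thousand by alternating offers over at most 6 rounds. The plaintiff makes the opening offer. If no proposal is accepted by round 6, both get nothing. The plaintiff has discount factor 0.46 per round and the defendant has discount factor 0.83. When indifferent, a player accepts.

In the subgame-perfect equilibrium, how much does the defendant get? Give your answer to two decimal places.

740.31

By backward induction:
Round 6 (the defendant proposes): rejection yields 0 for the plaintiff; the defendant offers 0 and keeps 1000.
Round 5 (the plaintiff proposes): the defendant can get 1000 next round, worth 0.83 × 1000 = 830 now. The plaintiff offers 830 and keeps 1000 − 830 = 170.
Round 4 (the defendant proposes): the plaintiff can get 170 next round, worth 0.46 × 170 = 78.2 now. The defendant offers 78.2 and keeps 1000 − 78.2 = 921.8.
Round 3 (the plaintiff proposes): the defendant can get 921.8 next round, worth 0.83 × 921.8 = 765.094 now; the plaintiff offers that and keeps 234.906.
Round 2 (the defendant proposes): the plaintiff can get 234.906 next round, worth 0.46 × 234.906 = 108.05676 now. The defendant offers 108.05676 and keeps 1000 − 108.05676 = 891.94324.
Round 1 (the plaintiff proposes): the defendant can get 891.94324 next round, worth 0.83 × 891.94324 = 740.3128892 now, so the plaintiff offers 740.3128892, keeping 259.6871108.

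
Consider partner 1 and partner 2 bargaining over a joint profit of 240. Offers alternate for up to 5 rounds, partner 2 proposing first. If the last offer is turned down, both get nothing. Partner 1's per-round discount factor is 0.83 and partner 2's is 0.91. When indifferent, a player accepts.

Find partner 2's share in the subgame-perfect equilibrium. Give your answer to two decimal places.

208.53

By backward induction:
Round 5 (partner 2 proposes): rejection yields 0 for partner 1; partner 2 offers 0 and keeps 240.
Round 4 (partner 1 proposes): partner 2 can get 240 next round, worth 0.91 × 240 = 218.4 now. Partner 1 offers 218.4 and keeps 240 − 218.4 = 21.6.
Round 3 (partner 2 proposes): partner 1 can get 21.6 next round, worth 0.83 × 21.6 = 17.928 now, so partner 2 offers 17.928, keeping 222.072.
Round 2 (partner 1 proposes): partner 2 can get 222.072 next round, worth 0.91 × 222.072 = 202.08552 now, so partner 1 offers 202.08552, keeping 37.91448.
Round 1 (partner 2 proposes): partner 1 can get 37.91448 next round, worth 0.83 × 37.91448 = 31.4690184 now. Partner 2 offers 31.4690184 and keeps 240 − 31.4690184 = 208.5309816.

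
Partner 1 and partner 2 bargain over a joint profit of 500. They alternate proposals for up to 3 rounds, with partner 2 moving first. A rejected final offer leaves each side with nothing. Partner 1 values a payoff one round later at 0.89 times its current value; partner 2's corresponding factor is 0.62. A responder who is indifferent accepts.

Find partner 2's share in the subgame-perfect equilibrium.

330.9

By backward induction:
Round 3 (partner 2 proposes): rejection yields 0 for partner 1; partner 2 offers 0 and keeps 500.
Round 2 (partner 1 proposes): partner 2 can get 500 next round, worth 0.62 × 500 = 310 now; partner 1 offers that and keeps 190.
Round 1 (partner 2 proposes): partner 1 can get 190 next round, worth 0.89 × 190 = 169.1 now, so partner 2 offers 169.1, keeping 330.9.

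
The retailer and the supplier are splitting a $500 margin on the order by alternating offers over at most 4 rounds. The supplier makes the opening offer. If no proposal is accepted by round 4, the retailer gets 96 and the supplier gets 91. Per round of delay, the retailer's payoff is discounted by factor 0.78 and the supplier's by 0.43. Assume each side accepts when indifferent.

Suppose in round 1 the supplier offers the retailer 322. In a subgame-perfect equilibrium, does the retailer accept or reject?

Round 4 (the retailer proposes): the supplier gets 91 if talks fail, so the retailer offers 91 and keeps 409.
Round 3 (the supplier proposes): the retailer can get 409 next round, worth 0.78 × 409 = 319.02 now; the supplier offers that and keeps 180.98.
Round 2 (the retailer proposes): the supplier can get 180.98 next round, worth 0.43 × 180.98 = 77.8214 now, so the retailer offers 77.8214, keeping 422.1786.
So by rejecting in round 1, the retailer gets 422.1786 next round, worth 0.78 × 422.1786 = 329.299308 now.
Offer 322 < 329.299308, so the retailer rejects.

Reject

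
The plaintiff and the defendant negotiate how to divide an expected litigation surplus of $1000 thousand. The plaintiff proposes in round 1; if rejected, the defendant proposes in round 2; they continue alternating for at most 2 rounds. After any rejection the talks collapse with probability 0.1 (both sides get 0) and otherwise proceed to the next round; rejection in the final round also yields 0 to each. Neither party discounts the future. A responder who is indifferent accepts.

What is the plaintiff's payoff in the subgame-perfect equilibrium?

By backward induction:
Round 2 (the defendant proposes): rejection yields 0 for the plaintiff; the defendant offers 0 and keeps 1000.
Round 1 (the plaintiff proposes): rejecting gives the defendant an expected 0.9 × 1000 = 900. The plaintiff offers 900 and keeps 1000 − 900 = 100.

100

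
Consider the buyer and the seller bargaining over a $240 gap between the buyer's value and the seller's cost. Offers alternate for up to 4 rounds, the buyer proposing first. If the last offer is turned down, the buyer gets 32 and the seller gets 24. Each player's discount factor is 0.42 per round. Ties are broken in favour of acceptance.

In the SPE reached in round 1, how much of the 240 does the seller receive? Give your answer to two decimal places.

73.87

Round 4 (the seller proposes): the buyer gets 32 if talks fail, so the seller offers 32 and keeps 208.
Round 3 (the buyer proposes): the seller can get 208 next round, worth 0.42 × 208 = 87.36 now, so the buyer offers 87.36, keeping 152.64.
Round 2 (the seller proposes): the buyer can get 152.64 next round, worth 0.42 × 152.64 = 64.1088 now; the seller offers that and keeps 175.8912.
Round 1 (the buyer proposes): the seller can get 175.8912 next round, worth 0.42 × 175.8912 = 73.874304 now; the buyer offers that and keeps 166.125696.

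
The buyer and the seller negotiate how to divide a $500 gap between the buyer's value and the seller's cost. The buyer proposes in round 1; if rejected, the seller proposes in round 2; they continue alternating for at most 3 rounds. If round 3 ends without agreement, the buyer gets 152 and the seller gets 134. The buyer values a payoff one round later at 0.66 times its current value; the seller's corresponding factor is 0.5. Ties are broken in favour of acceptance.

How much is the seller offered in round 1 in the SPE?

129.22

Round 3 (the buyer proposes): the seller gets 134 if talks fail, so the buyer offers 134 and keeps 366.
Round 2 (the seller proposes): the buyer can get 366 next round, worth 0.66 × 366 = 241.56 now; the seller offers that and keeps 258.44.
Round 1 (the buyer proposes): the seller can get 258.44 next round, worth 0.5 × 258.44 = 129.22 now. The buyer offers 129.22 and keeps 500 − 129.22 = 370.78.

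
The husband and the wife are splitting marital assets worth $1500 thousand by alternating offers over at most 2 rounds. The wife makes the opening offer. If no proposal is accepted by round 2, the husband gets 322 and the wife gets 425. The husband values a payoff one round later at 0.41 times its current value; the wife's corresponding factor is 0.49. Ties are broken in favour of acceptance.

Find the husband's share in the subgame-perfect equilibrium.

Solve by backward induction from round 2.
Round 2 (the husband proposes): the wife gets 425 if talks fail, so the husband offers 425 and keeps 1075.
Round 1 (the wife proposes): the husband can get 1075 next round, worth 0.41 × 1075 = 440.75 now; the wife offers that and keeps 1059.25.

440.75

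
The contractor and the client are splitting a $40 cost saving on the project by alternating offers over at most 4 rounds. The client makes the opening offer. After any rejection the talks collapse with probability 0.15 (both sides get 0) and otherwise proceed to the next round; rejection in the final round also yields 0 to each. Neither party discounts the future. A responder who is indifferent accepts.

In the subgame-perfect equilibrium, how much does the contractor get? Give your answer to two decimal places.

By backward induction:
Round 4 (the contractor proposes): rejection yields 0 for the client; the contractor offers 0 and keeps 40.
Round 3 (the client proposes): rejecting gives the contractor an expected 0.85 × 40 = 34. The client offers 34 and keeps 40 − 34 = 6.
Round 2 (the contractor proposes): rejecting gives the client an expected 0.85 × 6 = 5.1; the contractor offers that and keeps 34.9.
Round 1 (the client proposes): rejecting gives the contractor an expected 0.85 × 34.9 = 29.665, so the client offers 29.665, keeping 10.335.

29.67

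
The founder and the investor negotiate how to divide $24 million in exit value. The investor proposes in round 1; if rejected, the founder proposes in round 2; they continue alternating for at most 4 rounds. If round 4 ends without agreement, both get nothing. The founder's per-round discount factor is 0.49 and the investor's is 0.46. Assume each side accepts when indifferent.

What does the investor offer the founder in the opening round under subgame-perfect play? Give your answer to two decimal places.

9.00

Solve by backward induction from round 4.
Round 4 (the founder proposes): rejection yields 0 for the investor; the founder offers 0 and keeps 24.
Round 3 (the investor proposes): the founder can get 24 next round, worth 0.49 × 24 = 11.76 now, so the investor offers 11.76, keeping 12.24.
Round 2 (the founder proposes): the investor can get 12.24 next round, worth 0.46 × 12.24 = 5.6304 now. The founder offers 5.6304 and keeps 24 − 5.6304 = 18.3696.
Round 1 (the investor proposes): the founder can get 18.3696 next round, worth 0.49 × 18.3696 = 9.001104 now, so the investor offers 9.001104, keeping 14.998896.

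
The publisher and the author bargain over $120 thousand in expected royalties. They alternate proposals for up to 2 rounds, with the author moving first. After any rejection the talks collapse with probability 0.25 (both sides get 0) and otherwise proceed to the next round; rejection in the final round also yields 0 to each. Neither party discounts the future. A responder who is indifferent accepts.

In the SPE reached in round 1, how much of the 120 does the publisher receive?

Round 2 (the publisher proposes): rejection yields 0 for the author; the publisher offers 0 and keeps 120.
Round 1 (the author proposes): rejecting gives the publisher an expected 0.75 × 120 = 90. The author offers 90 and keeps 120 − 90 = 30.

90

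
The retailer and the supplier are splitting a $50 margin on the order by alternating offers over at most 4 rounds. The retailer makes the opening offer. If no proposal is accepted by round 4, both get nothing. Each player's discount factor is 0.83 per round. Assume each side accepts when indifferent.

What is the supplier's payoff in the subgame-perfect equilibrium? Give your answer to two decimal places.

Round 4 (the supplier proposes): the retailer will accept anything ≥ 0, so the supplier offers 0 and keeps 50.
Round 3 (the retailer proposes): the supplier can get 50 next round, worth 0.83 × 50 = 41.5 now; the retailer offers that and keeps 8.5.
Round 2 (the supplier proposes): the retailer can get 8.5 next round, worth 0.83 × 8.5 = 7.055 now. The supplier offers 7.055 and keeps 50 − 7.055 = 42.945.
Round 1 (the retailer proposes): the supplier can get 42.945 next round, worth 0.83 × 42.945 = 35.64435 now. The retailer offers 35.64435 and keeps 50 − 35.64435 = 14.35565.

35.64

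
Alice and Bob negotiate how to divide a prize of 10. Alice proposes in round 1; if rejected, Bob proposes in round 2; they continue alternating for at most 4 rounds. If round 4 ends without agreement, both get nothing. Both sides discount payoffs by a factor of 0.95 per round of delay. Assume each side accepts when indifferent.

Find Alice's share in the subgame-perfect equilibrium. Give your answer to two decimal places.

0.95

Round 4 (Bob proposes): Alice will accept anything ≥ 0, so Bob offers 0 and keeps 10.
Round 3 (Alice proposes): Bob can get 10 next round, worth 0.95 × 10 = 9.5 now, so Alice offers 9.5, keeping 0.5.
Round 2 (Bob proposes): Alice can get 0.5 next round, worth 0.95 × 0.5 = 0.475 now, so Bob offers 0.475, keeping 9.525.
Round 1 (Alice proposes): Bob can get 9.525 next round, worth 0.95 × 9.525 = 9.04875 now; Alice offers that and keeps 0.95125.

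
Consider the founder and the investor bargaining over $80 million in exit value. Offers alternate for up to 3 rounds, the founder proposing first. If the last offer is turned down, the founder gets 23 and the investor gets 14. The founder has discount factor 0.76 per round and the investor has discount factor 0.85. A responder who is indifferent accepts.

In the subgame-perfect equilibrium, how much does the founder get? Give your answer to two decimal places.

Round 3 (the founder proposes): the investor gets 14 if talks fail, so the founder offers 14 and keeps 66.
Round 2 (the investor proposes): the founder can get 66 next round, worth 0.76 × 66 = 50.16 now; the investor offers that and keeps 29.84.
Round 1 (the founder proposes): the investor can get 29.84 next round, worth 0.85 × 29.84 = 25.364 now; the founder offers that and keeps 54.636.

54.64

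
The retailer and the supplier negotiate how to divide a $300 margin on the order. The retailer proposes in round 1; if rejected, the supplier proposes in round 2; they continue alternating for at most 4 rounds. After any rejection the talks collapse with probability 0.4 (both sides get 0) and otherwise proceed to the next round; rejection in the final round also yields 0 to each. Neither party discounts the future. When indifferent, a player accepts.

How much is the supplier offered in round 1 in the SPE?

By backward induction:
Round 4 (the supplier proposes): rejection yields 0 for the retailer; the supplier offers 0 and keeps 300.
Round 3 (the retailer proposes): rejecting gives the supplier an expected 0.6 × 300 = 180. The retailer offers 180 and keeps 300 − 180 = 120.
Round 2 (the supplier proposes): rejecting gives the retailer an expected 0.6 × 120 = 72, so the supplier offers 72, keeping 228.
Round 1 (the retailer proposes): rejecting gives the supplier an expected 0.6 × 228 = 136.8. The retailer offers 136.8 and keeps 300 − 136.8 = 163.2.

136.8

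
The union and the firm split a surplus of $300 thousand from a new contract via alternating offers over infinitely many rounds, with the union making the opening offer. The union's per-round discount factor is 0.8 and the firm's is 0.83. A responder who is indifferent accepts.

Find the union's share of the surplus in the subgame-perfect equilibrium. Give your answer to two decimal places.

Let x be the union's share when the union proposes and y be the firm's share when the firm proposes.
The firm accepts iff offered ≥ 0.83·y, so x = 300 − 0.83y. Symmetrically y = 300 − 0.8x.
Substituting: x = 300 − 0.83(300 − 0.8x), giving x(1 − 0.8·0.83) = 300(1 − 0.83).
So x = 300 × 0.17 / 0.336 ≈ 151.7857, and the firm receives 300 − x ≈ 148.2143.

151.79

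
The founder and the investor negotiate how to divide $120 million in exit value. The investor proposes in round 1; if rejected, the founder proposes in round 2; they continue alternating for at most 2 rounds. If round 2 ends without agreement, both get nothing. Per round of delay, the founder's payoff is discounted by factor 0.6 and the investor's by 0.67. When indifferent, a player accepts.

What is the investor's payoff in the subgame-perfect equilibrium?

48

Round 2 (the founder proposes): the investor will accept anything ≥ 0, so the founder offers 0 and keeps 120.
Round 1 (the investor proposes): the founder can get 120 next round, worth 0.6 × 120 = 72 now; the investor offers that and keeps 48.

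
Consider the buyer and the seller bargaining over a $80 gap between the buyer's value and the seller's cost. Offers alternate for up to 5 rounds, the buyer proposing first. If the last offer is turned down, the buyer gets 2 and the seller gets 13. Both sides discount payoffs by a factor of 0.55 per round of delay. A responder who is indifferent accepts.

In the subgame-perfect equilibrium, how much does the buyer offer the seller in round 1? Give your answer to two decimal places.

Round 5 (the buyer proposes): the seller gets 13 if talks fail, so the buyer offers 13 and keeps 67.
Round 4 (the seller proposes): the buyer can get 67 next round, worth 0.55 × 67 = 36.85 now; the seller offers that and keeps 43.15.
Round 3 (the buyer proposes): the seller can get 43.15 next round, worth 0.55 × 43.15 = 23.7325 now; the buyer offers that and keeps 56.2675.
Round 2 (the seller proposes): the buyer can get 56.2675 next round, worth 0.55 × 56.2675 = 30.947125 now; the seller offers that and keeps 49.052875.
Round 1 (the buyer proposes): the seller can get 49.052875 next round, worth 0.55 × 49.052875 = 26.97908125 now; the buyer offers that and keeps 53.02091875.

26.98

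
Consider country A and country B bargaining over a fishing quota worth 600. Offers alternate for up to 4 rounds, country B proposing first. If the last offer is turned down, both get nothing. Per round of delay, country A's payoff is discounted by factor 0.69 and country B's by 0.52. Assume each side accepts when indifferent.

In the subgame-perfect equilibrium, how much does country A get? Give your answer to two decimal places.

347.26

Round 4 (country A proposes): rejection yields 0 for country B; country A offers 0 and keeps 600.
Round 3 (country B proposes): country A can get 600 next round, worth 0.69 × 600 = 414 now; country B offers that and keeps 186.
Round 2 (country A proposes): country B can get 186 next round, worth 0.52 × 186 = 96.72 now, so country A offers 96.72, keeping 503.28.
Round 1 (country B proposes): country A can get 503.28 next round, worth 0.69 × 503.28 = 347.2632 now; country B offers that and keeps 252.7368.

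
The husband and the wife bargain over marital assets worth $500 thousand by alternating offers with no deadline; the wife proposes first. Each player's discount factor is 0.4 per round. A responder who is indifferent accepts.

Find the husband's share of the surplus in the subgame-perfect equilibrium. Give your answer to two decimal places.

In a stationary SPE each proposer offers the other exactly their discounted continuation value.
If the wife keeps x when proposing and the husband keeps y when proposing, then x = 500 − 0.4y and y = 500 − 0.4x.
Solving: x = 500(1 − 0.4) / (1 − 0.4·0.4) = 300 / 0.84 ≈ 357.1429.
The husband gets 500 − 357.1429 ≈ 142.8571.

142.86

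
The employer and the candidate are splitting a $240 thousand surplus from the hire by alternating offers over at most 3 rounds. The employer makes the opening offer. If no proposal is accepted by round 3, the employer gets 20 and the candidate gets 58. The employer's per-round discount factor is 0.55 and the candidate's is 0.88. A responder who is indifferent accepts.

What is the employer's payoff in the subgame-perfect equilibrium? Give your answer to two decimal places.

Round 3 (the employer proposes): the candidate gets 58 if talks fail, so the employer offers 58 and keeps 182.
Round 2 (the candidate proposes): the employer can get 182 next round, worth 0.55 × 182 = 100.1 now, so the candidate offers 100.1, keeping 139.9.
Round 1 (the employer proposes): the candidate can get 139.9 next round, worth 0.88 × 139.9 = 123.112 now. The employer offers 123.112 and keeps 240 − 123.112 = 116.888.

116.89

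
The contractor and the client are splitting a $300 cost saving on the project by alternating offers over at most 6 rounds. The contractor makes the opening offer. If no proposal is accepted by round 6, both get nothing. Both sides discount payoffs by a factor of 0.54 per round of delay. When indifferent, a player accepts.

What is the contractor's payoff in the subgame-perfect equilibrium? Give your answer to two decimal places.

189.98

Round 6 (the client proposes): the contractor will accept anything ≥ 0, so the client offers 0 and keeps 300.
Round 5 (the contractor proposes): the client can get 300 next round, worth 0.54 × 300 = 162 now; the contractor offers that and keeps 138.
Round 4 (the client proposes): the contractor can get 138 next round, worth 0.54 × 138 = 74.52 now; the client offers that and keeps 225.48.
Round 3 (the contractor proposes): the client can get 225.48 next round, worth 0.54 × 225.48 = 121.7592 now. The contractor offers 121.7592 and keeps 300 − 121.7592 = 178.2408.
Round 2 (the client proposes): the contractor can get 178.2408 next round, worth 0.54 × 178.2408 = 96.250032 now. The client offers 96.250032 and keeps 300 − 96.250032 = 203.749968.
Round 1 (the contractor proposes): the client can get 203.749968 next round, worth 0.54 × 203.749968 = 110.02498272 now. The contractor offers 110.02498272 and keeps 300 − 110.02498272 = 189.97501728.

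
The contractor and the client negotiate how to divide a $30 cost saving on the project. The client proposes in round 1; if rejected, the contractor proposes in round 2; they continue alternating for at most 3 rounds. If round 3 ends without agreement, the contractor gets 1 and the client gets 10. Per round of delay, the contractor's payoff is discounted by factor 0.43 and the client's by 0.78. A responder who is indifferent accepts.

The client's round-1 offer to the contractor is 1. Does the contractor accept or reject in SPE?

Round 3 (the client proposes): the contractor gets 1 if talks fail, so the client offers 1 and keeps 29.
Round 2 (the contractor proposes): the client can get 29 next round, worth 0.78 × 29 = 22.62 now. The contractor offers 22.62 and keeps 30 − 22.62 = 7.38.
So by rejecting in round 1, the contractor gets 7.38 next round, worth 0.43 × 7.38 = 3.1734 now.
Offer 1 < 3.1734, so the contractor rejects.

Reject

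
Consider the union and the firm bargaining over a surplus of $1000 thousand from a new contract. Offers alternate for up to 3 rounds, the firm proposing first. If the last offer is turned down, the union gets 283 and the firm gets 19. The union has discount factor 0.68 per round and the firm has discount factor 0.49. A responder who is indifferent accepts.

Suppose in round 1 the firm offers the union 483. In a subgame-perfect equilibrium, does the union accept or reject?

Round 3 (the firm proposes): the union gets 283 if talks fail, so the firm offers 283 and keeps 717.
Round 2 (the union proposes): the firm can get 717 next round, worth 0.49 × 717 = 351.33 now; the union offers that and keeps 648.67.
So by rejecting in round 1, the union gets 648.67 next round, worth 0.68 × 648.67 = 441.0956 now.
Offer 483 ≥ 441.0956, so the union accepts.

Accept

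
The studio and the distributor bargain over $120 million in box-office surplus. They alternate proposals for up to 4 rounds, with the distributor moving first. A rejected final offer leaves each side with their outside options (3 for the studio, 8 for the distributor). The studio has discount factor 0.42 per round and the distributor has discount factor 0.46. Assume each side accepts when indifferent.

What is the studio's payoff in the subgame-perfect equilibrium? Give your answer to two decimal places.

Round 4 (the studio proposes): the distributor gets 8 if talks fail, so the studio offers 8 and keeps 112.
Round 3 (the distributor proposes): the studio can get 112 next round, worth 0.42 × 112 = 47.04 now, so the distributor offers 47.04, keeping 72.96.
Round 2 (the studio proposes): the distributor can get 72.96 next round, worth 0.46 × 72.96 = 33.5616 now. The studio offers 33.5616 and keeps 120 − 33.5616 = 86.4384.
Round 1 (the distributor proposes): the studio can get 86.4384 next round, worth 0.42 × 86.4384 = 36.304128 now, so the distributor offers 36.304128, keeping 83.695872.

36.30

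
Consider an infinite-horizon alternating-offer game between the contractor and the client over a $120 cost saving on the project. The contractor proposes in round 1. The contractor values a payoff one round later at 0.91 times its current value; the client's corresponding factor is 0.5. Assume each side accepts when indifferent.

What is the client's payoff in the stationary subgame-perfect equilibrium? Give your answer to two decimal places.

9.91

When the contractor proposes, the client accepts any offer worth at least 0.5 times what the client would get by proposing next round; and vice versa.
This gives x = 120 − 0.5y and y = 120 − 0.91x, where x and y are each side's share when it proposes.
Hence (1 − 0.5·0.91)x = 120(1 − 0.5), i.e. 0.545·x = 60.
x ≈ 110.0917; the client's share is 120 − x ≈ 9.9083.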